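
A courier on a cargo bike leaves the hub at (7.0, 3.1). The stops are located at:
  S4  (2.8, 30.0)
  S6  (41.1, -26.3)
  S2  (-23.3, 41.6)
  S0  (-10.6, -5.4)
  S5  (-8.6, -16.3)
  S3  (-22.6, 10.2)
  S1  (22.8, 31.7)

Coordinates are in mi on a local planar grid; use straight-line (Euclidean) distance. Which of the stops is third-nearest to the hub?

S4

Distances from the hub ((7.0, 3.1)):
S0: 19.5 mi
S5: 24.9 mi
S4: 27.2 mi
S3: 30.4 mi
S1: 32.7 mi
S6: 45.0 mi
S2: 49.0 mi
The third-nearest is S4 at 27.2 mi.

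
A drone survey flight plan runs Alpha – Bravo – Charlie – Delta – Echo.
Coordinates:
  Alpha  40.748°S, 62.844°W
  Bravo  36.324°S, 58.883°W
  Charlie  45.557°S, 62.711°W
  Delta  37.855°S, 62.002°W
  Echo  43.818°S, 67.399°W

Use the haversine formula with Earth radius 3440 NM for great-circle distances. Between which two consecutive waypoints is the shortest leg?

Alpha–Bravo

Leg distances:
Alpha→Bravo: 324.2 NM
Bravo→Charlie: 580.7 NM
Charlie→Delta: 463.5 NM
Delta→Echo: 433.7 NM
The shortest leg is Alpha–Bravo at 324.2 NM.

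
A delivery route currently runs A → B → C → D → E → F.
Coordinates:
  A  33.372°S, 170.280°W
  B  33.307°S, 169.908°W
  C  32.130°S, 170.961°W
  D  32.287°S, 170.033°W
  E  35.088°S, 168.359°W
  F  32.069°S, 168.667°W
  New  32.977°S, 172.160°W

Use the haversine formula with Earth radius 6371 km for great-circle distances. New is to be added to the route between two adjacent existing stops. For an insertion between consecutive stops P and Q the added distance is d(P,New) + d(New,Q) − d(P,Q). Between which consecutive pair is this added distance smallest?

between B and C

Added distance for inserting New between each consecutive pair:
A–B: 357.9 km
B–C: 195.7 km
C–D: 271.0 km
D–E: 287.2 km
E–F: 427.4 km
Smallest added distance is 195.7 km, inserting between B and C.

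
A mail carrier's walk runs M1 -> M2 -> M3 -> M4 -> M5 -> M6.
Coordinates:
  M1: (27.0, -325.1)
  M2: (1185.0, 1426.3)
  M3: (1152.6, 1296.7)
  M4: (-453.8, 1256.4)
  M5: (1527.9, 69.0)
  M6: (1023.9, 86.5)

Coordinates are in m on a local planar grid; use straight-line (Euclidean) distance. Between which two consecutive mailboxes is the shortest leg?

M2–M3

Leg distances:
M1→M2: 2099.6 m
M2→M3: 133.6 m
M3→M4: 1606.9 m
M4→M5: 2310.2 m
M5→M6: 504.3 m
The shortest leg is M2–M3 at 133.6 m.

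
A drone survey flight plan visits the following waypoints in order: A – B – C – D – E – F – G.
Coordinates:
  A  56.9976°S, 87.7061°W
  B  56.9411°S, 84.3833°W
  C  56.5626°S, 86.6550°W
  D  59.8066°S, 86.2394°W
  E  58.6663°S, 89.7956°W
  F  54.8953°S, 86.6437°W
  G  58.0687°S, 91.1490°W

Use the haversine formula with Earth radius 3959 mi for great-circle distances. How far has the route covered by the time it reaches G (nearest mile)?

1153 mi

Leg distances:
A→B: 125.2 mi  (cumulative 125.2 mi)
B→C: 89.9 mi  (cumulative 215.1 mi)
C→D: 224.7 mi  (cumulative 439.8 mi)
D→E: 148.3 mi  (cumulative 588.1 mi)
E→F: 286.5 mi  (cumulative 874.6 mi)
F→G: 278.5 mi  (cumulative 1153.1 mi)
Cumulative distance at G ≈ 1153 mi.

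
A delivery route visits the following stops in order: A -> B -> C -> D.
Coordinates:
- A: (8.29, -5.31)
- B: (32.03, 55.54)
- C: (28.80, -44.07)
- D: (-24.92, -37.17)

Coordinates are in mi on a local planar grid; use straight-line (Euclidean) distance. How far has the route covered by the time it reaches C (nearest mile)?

165 mi

Leg distances:
A→B: 65.3 mi  (cumulative 65.3 mi)
B→C: 99.7 mi  (cumulative 165.0 mi)
Cumulative distance at C ≈ 165 mi.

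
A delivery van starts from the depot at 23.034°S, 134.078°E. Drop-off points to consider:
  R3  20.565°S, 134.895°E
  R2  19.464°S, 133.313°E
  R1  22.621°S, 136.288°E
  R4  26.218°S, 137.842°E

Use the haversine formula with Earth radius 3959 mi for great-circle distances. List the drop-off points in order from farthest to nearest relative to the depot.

R4, R2, R3, R1

Distance from the depot at 23.034°S, 134.078°E to each:
R4 26.218°S, 137.842°E: 322.9 mi
R2 19.464°S, 133.313°E: 251.5 mi
R3 20.565°S, 134.895°E: 178.5 mi
R1 22.621°S, 136.288°E: 143.6 mi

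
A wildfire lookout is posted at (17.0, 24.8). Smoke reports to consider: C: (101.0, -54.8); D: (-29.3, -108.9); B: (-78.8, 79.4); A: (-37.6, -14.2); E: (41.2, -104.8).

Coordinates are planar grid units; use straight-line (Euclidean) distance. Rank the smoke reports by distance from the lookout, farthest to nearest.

Distance from the lookout at (17.0, 24.8) to each:
D (-29.3, -108.9): 141.5
E (41.2, -104.8): 131.8
C (101.0, -54.8): 115.7
B (-78.8, 79.4): 110.3
A (-37.6, -14.2): 67.1

D, E, C, B, A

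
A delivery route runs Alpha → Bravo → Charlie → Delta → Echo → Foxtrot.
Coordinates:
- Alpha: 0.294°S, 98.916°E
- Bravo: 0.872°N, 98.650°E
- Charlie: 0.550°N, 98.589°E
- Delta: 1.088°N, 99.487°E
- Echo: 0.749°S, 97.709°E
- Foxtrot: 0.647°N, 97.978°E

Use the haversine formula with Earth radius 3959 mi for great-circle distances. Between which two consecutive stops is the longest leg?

Delta–Echo

Leg distances:
Alpha→Bravo: 82.6 mi
Bravo→Charlie: 22.6 mi
Charlie→Delta: 72.3 mi
Delta→Echo: 176.6 mi
Echo→Foxtrot: 98.2 mi
The longest leg is Delta–Echo at 176.6 mi.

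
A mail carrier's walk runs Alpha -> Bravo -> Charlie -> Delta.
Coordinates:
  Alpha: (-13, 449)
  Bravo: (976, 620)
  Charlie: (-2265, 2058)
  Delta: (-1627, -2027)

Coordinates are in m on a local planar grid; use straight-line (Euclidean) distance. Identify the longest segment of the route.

Leg distances:
Alpha→Bravo: 1003.7 m
Bravo→Charlie: 3545.7 m
Charlie→Delta: 4134.5 m
The longest leg is Charlie–Delta at 4134.5 m.

Charlie–Delta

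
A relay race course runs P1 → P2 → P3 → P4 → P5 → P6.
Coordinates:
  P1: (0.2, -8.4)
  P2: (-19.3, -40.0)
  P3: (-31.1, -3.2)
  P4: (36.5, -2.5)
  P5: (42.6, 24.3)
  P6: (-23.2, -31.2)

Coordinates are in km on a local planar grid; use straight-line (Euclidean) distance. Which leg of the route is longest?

P5–P6

Leg distances:
P1→P2: 37.1 km
P2→P3: 38.6 km
P3→P4: 67.6 km
P4→P5: 27.5 km
P5→P6: 86.1 km
The longest leg is P5–P6 at 86.1 km.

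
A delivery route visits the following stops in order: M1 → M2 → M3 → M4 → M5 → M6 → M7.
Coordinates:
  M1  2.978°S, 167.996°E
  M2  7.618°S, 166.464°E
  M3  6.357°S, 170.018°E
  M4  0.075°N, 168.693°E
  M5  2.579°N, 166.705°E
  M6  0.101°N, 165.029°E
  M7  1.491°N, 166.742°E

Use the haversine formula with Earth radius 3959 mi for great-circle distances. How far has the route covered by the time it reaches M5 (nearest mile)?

Leg distances:
M1→M2: 337.5 mi  (cumulative 337.5 mi)
M2→M3: 258.8 mi  (cumulative 596.3 mi)
M3→M4: 453.7 mi  (cumulative 1050.1 mi)
M4→M5: 220.9 mi  (cumulative 1271.0 mi)
Cumulative distance at M5 ≈ 1271 mi.

1271 mi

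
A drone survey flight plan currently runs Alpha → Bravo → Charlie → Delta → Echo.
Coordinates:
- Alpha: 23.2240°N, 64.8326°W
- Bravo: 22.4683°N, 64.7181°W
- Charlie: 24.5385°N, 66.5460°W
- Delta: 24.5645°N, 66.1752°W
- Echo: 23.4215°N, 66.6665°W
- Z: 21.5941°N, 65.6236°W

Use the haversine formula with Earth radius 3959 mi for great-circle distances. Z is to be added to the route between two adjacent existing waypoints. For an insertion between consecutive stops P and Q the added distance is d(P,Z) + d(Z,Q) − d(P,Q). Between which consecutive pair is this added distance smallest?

between Bravo and Charlie

Added distance for inserting Z between each consecutive pair:
Alpha–Bravo: 154.5 mi
Bravo–Charlie: 111.4 mi
Charlie–Delta: 396.6 mi
Delta–Echo: 266.1 mi
Smallest added distance is 111.4 mi, inserting between Bravo and Charlie.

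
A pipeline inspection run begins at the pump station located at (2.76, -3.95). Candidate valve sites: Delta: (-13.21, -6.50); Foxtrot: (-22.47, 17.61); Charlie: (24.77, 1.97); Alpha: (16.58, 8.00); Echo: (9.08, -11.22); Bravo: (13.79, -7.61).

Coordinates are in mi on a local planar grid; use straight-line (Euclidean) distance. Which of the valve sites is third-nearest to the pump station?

Distance to each, sorted:
Echo: 9.6 mi
Bravo: 11.6 mi
Delta: 16.2 mi
Alpha: 18.3 mi
Charlie: 22.8 mi
Foxtrot: 33.2 mi
The third-nearest is Delta at 16.2 mi.

Delta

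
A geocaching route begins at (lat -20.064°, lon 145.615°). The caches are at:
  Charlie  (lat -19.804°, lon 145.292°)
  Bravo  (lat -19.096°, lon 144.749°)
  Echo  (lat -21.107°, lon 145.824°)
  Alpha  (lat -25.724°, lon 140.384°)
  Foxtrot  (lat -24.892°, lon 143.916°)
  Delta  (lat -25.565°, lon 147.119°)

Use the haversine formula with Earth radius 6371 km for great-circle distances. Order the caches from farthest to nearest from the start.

Alpha, Delta, Foxtrot, Bravo, Echo, Charlie

Computing each great-circle distance from (lat -20.064°, lon 145.615°):
Alpha (lat -25.724°, lon 140.384°): 826.3 km
Delta (lat -25.565°, lon 147.119°): 630.8 km
Foxtrot (lat -24.892°, lon 143.916°): 564.5 km
Bravo (lat -19.096°, lon 144.749°): 140.8 km
Echo (lat -21.107°, lon 145.824°): 118.0 km
Charlie (lat -19.804°, lon 145.292°): 44.5 km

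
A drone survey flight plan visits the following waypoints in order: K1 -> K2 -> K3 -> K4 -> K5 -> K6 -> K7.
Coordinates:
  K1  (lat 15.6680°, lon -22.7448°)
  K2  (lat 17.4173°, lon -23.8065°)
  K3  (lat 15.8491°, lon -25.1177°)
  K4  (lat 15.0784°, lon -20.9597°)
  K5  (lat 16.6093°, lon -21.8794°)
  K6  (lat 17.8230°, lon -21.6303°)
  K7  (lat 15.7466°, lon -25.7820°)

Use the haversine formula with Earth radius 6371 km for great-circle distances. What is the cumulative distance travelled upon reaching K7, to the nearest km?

1735 km

Leg distances:
K1→K2: 225.0 km  (cumulative 225.0 km)
K2→K3: 223.4 km  (cumulative 448.5 km)
K3→K4: 453.8 km  (cumulative 902.2 km)
K4→K5: 196.6 km  (cumulative 1098.8 km)
K5→K6: 137.5 km  (cumulative 1236.4 km)
K6→K7: 498.6 km  (cumulative 1735.0 km)
Cumulative distance at K7 ≈ 1735 km.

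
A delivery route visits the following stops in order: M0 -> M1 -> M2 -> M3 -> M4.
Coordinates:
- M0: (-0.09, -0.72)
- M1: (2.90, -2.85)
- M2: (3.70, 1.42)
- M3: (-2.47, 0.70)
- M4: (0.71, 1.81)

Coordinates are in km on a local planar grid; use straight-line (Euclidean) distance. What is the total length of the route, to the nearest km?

Leg distances:
M0→M1: 3.7 km  (cumulative 3.7 km)
M1→M2: 4.3 km  (cumulative 8.0 km)
M2→M3: 6.2 km  (cumulative 14.2 km)
M3→M4: 3.4 km  (cumulative 17.6 km)
Total route length ≈ 18 km.

18 km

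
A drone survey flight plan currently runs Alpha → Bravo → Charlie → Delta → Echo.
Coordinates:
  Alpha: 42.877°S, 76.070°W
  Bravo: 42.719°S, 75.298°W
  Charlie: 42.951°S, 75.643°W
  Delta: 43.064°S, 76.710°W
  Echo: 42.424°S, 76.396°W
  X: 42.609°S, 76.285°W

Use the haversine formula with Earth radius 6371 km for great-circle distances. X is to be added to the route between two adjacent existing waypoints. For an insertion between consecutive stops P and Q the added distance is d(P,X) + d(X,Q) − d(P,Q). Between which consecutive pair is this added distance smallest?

Added distance for inserting X between each consecutive pair:
Alpha–Bravo: 50.8 km
Bravo–Charlie: 108.2 km
Charlie–Delta: 38.4 km
Delta–Echo: 8.2 km
Smallest added distance is 8.2 km, inserting between Delta and Echo.

between Delta and Echo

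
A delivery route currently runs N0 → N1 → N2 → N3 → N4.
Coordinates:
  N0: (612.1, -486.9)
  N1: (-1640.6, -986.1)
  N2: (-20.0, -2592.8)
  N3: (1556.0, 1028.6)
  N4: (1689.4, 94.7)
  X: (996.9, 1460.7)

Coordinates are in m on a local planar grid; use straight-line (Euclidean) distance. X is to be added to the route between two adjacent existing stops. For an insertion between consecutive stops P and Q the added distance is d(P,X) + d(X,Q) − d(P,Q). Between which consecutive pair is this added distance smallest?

between N2 and N3

Added distance for inserting X between each consecutive pair:
N0–N1: 3275.6 m
N1–N2: 5494.7 m
N2–N3: 936.3 m
N3–N4: 1294.7 m
Smallest added distance is 936.3 m, inserting between N2 and N3.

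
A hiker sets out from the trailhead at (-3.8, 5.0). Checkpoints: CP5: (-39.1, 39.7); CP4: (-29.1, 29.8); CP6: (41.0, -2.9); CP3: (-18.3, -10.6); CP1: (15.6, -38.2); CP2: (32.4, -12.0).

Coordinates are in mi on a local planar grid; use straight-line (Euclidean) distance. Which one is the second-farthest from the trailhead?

Distances from the trailhead ((-3.8, 5.0)):
CP5: 49.5 mi
CP1: 47.4 mi
CP6: 45.5 mi
CP2: 40.0 mi
CP4: 35.4 mi
CP3: 21.3 mi
The second-farthest is CP1 at 47.4 mi.

CP1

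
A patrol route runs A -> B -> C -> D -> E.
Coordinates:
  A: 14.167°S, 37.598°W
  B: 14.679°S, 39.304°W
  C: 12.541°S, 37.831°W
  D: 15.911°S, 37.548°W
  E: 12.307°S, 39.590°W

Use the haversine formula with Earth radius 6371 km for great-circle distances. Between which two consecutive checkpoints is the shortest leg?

A–B

Leg distances:
A→B: 192.3 km
B→C: 286.1 km
C→D: 376.0 km
D→E: 457.2 km
The shortest leg is A–B at 192.3 km.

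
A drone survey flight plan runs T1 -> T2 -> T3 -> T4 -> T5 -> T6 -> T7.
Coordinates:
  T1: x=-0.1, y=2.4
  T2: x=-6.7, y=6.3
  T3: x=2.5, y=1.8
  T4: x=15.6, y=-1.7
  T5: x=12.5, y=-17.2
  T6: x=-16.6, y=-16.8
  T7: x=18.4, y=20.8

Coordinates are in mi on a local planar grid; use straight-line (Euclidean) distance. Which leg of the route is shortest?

T1–T2

Leg distances:
T1→T2: 7.7 mi
T2→T3: 10.2 mi
T3→T4: 13.6 mi
T4→T5: 15.8 mi
T5→T6: 29.1 mi
T6→T7: 51.4 mi
The shortest leg is T1–T2 at 7.7 mi.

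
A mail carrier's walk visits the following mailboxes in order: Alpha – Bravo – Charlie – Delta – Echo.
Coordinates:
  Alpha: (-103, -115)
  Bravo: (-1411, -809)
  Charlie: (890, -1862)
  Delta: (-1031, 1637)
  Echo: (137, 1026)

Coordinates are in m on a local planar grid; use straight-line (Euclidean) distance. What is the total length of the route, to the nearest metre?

9321 m

Leg distances:
Alpha→Bravo: 1480.7 m  (cumulative 1480.7 m)
Bravo→Charlie: 2530.5 m  (cumulative 4011.2 m)
Charlie→Delta: 3991.6 m  (cumulative 8002.9 m)
Delta→Echo: 1318.2 m  (cumulative 9321.0 m)
Total route length ≈ 9321 m.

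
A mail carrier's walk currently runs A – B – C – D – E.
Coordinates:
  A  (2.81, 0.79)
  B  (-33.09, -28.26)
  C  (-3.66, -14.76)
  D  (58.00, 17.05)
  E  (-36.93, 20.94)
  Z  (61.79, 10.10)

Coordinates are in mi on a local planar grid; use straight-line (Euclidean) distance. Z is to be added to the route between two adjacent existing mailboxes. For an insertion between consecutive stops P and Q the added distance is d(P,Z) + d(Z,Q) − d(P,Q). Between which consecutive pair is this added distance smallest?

Added distance for inserting Z between each consecutive pair:
A–B: 115.9 mi
B–C: 140.0 mi
C–D: 8.5 mi
D–E: 12.2 mi
Smallest added distance is 8.5 mi, inserting between C and D.

between C and D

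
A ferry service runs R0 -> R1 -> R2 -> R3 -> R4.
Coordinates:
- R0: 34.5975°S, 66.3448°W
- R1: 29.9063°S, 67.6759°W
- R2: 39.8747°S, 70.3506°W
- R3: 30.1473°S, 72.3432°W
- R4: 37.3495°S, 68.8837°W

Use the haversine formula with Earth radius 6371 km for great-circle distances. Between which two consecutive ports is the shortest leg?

R0–R1

Leg distances:
R0→R1: 536.4 km
R1→R2: 1134.8 km
R2→R3: 1096.7 km
R3→R4: 862.2 km
The shortest leg is R0–R1 at 536.4 km.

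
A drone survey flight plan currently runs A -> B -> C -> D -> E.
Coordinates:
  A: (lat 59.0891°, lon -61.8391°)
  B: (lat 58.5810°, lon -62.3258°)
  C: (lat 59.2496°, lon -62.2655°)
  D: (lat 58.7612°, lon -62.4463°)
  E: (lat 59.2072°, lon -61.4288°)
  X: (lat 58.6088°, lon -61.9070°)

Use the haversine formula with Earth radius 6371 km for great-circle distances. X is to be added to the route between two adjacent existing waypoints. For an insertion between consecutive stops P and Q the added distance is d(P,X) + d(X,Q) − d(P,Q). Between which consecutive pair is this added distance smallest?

between A and B

Added distance for inserting X between each consecutive pair:
A–B: 15.0 km
B–C: 24.2 km
C–D: 54.4 km
D–E: 30.9 km
Smallest added distance is 15.0 km, inserting between A and B.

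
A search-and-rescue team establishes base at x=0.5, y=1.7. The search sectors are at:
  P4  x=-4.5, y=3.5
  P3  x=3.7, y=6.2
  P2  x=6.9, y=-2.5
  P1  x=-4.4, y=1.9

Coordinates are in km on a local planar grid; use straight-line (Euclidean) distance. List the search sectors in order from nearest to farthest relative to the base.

Computing each straight-line distance from x=0.5, y=1.7:
P1 x=-4.4, y=1.9: 4.9 km
P4 x=-4.5, y=3.5: 5.3 km
P3 x=3.7, y=6.2: 5.5 km
P2 x=6.9, y=-2.5: 7.7 km

P1, P4, P3, P2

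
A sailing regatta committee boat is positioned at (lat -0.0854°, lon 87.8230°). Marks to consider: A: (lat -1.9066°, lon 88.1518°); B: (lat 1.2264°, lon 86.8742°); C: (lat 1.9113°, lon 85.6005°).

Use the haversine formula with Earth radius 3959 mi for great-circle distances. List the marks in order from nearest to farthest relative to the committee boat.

B, A, C

Distances from the committee boat:
B (lat 1.2264°, lon 86.8742°): 111.9 mi
A (lat -1.9066°, lon 88.1518°): 127.9 mi
C (lat 1.9113°, lon 85.6005°): 206.4 mi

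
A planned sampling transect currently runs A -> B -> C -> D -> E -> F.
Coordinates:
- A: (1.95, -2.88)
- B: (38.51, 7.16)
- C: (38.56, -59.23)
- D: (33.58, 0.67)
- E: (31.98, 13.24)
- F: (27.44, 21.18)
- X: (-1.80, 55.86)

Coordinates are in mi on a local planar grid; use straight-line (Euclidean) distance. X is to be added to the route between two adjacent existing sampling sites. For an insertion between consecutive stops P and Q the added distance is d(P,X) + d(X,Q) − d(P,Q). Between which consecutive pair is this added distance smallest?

Added distance for inserting X between each consecutive pair:
A–B: 84.2 mi
B–C: 118.8 mi
C–D: 127.4 mi
D–E: 107.3 mi
E–F: 90.6 mi
Smallest added distance is 84.2 mi, inserting between A and B.

between A and B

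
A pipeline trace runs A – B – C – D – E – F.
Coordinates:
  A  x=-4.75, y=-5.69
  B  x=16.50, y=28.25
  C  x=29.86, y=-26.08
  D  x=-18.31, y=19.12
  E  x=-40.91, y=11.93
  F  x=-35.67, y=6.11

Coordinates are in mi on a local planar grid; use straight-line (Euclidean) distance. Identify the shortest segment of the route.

Leg distances:
A→B: 40.0 mi
B→C: 55.9 mi
C→D: 66.1 mi
D→E: 23.7 mi
E→F: 7.8 mi
The shortest leg is E–F at 7.8 mi.

E–F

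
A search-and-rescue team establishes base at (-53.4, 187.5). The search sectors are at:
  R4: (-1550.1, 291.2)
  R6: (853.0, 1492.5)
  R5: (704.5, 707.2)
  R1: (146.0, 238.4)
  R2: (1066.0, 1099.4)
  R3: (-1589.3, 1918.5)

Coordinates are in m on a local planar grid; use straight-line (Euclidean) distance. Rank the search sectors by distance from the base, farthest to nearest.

R3, R6, R4, R2, R5, R1

Computing each straight-line distance from (-53.4, 187.5):
R3 (-1589.3, 1918.5): 2314.2 m
R6 (853.0, 1492.5): 1588.9 m
R4 (-1550.1, 291.2): 1500.3 m
R2 (1066.0, 1099.4): 1443.8 m
R5 (704.5, 707.2): 919.0 m
R1 (146.0, 238.4): 205.8 m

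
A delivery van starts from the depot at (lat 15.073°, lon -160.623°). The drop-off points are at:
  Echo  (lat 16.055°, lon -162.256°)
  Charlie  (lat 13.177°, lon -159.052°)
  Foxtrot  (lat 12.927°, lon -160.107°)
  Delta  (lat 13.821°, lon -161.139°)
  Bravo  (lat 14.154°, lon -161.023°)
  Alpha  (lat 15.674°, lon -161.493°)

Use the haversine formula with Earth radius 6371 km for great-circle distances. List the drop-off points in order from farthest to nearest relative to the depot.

Charlie, Foxtrot, Echo, Delta, Alpha, Bravo

Distances from the depot:
Charlie (lat 13.177°, lon -159.052°): 270.4 km
Foxtrot (lat 12.927°, lon -160.107°): 245.0 km
Echo (lat 16.055°, lon -162.256°): 206.2 km
Delta (lat 13.821°, lon -161.139°): 149.9 km
Alpha (lat 15.674°, lon -161.493°): 114.7 km
Bravo (lat 14.154°, lon -161.023°): 110.9 km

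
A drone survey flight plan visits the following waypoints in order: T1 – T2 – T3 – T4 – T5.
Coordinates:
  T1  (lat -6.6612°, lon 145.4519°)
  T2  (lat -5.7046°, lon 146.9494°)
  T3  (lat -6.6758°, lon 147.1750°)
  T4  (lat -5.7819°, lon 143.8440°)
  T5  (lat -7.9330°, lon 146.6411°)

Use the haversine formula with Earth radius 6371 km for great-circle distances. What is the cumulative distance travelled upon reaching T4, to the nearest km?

Leg distances:
T1→T2: 196.8 km  (cumulative 196.8 km)
T2→T3: 110.8 km  (cumulative 307.6 km)
T3→T4: 381.4 km  (cumulative 689.0 km)
Cumulative distance at T4 ≈ 689 km.

689 km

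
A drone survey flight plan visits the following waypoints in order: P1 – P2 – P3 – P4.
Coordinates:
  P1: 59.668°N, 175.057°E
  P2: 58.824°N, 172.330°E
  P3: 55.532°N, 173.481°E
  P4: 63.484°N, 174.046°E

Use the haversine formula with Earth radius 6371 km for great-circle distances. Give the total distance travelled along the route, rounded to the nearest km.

1439 km

Leg distances:
P1→P2: 181.2 km  (cumulative 181.2 km)
P2→P3: 372.6 km  (cumulative 553.8 km)
P3→P4: 884.8 km  (cumulative 1438.6 km)
Total route length ≈ 1439 km.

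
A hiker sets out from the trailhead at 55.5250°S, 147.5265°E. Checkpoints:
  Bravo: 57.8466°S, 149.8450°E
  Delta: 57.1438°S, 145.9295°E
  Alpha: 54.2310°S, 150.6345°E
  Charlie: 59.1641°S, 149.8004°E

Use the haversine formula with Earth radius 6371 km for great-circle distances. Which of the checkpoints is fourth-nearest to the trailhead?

Distance to each, sorted:
Delta: 205.1 km
Alpha: 245.4 km
Bravo: 294.4 km
Charlie: 427.0 km
The fourth-nearest is Charlie at 427.0 km.

Charlie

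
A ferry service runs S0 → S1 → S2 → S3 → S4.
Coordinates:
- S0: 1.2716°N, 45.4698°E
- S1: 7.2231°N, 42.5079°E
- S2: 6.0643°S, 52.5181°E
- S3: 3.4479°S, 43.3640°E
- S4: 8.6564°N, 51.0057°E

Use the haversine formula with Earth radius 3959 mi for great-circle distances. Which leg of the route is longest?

S1–S2

Leg distances:
S0→S1: 459.1 mi
S1→S2: 1148.6 mi
S2→S3: 655.7 mi
S3→S4: 988.3 mi
The longest leg is S1–S2 at 1148.6 mi.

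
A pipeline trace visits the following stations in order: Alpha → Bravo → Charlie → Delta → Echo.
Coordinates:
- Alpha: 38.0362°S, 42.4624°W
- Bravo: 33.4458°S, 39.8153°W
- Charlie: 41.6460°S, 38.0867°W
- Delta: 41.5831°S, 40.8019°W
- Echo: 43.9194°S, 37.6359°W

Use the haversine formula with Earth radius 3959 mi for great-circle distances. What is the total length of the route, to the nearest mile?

1293 mi

Leg distances:
Alpha→Bravo: 350.2 mi  (cumulative 350.2 mi)
Bravo→Charlie: 574.4 mi  (cumulative 924.6 mi)
Charlie→Delta: 140.3 mi  (cumulative 1064.9 mi)
Delta→Echo: 227.7 mi  (cumulative 1292.6 mi)
Total route length ≈ 1293 mi.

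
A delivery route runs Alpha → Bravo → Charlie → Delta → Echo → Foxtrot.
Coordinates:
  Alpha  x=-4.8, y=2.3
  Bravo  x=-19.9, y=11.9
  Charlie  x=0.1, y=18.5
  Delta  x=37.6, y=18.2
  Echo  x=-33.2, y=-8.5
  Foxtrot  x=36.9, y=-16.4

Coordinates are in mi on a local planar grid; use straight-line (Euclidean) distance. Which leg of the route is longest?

Leg distances:
Alpha→Bravo: 17.9 mi
Bravo→Charlie: 21.1 mi
Charlie→Delta: 37.5 mi
Delta→Echo: 75.7 mi
Echo→Foxtrot: 70.5 mi
The longest leg is Delta–Echo at 75.7 mi.

Delta–Echo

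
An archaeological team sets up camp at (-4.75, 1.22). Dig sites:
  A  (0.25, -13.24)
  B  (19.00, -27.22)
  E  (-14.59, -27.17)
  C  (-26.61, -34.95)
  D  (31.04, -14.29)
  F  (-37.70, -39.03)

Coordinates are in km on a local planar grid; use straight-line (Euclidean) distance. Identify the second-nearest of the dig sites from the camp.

Distances from the camp ((-4.75, 1.22)):
A: 15.3 km
E: 30.0 km
B: 37.1 km
D: 39.0 km
C: 42.3 km
F: 52.0 km
The second-nearest is E at 30.0 km.

E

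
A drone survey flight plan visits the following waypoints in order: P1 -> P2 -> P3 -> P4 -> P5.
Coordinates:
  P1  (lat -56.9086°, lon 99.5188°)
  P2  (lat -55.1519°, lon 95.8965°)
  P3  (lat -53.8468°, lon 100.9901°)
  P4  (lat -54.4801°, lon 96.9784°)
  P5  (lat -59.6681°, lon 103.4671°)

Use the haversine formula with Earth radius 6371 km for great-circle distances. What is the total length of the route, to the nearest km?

1625 km

Leg distances:
P1→P2: 297.9 km  (cumulative 297.9 km)
P2→P3: 359.4 km  (cumulative 657.3 km)
P3→P4: 270.5 km  (cumulative 927.8 km)
P4→P5: 696.9 km  (cumulative 1624.6 km)
Total route length ≈ 1625 km.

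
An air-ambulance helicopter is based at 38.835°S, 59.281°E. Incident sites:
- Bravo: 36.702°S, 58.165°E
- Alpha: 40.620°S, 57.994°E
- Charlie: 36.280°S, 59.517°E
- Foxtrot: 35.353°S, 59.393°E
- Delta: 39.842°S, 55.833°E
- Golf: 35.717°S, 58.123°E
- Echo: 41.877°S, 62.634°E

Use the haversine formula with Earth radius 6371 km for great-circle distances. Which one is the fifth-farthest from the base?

Charlie

Distances from the base (38.835°S, 59.281°E):
Echo: 441.7 km
Foxtrot: 387.3 km
Golf: 361.5 km
Delta: 316.9 km
Charlie: 284.9 km
Bravo: 256.7 km
Alpha: 226.9 km
The fifth-farthest is Charlie at 284.9 km.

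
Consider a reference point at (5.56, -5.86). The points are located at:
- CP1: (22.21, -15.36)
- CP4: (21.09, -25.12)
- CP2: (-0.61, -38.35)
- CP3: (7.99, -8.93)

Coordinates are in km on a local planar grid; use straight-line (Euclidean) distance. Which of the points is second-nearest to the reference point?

CP1

Distance to each, sorted:
CP3: 3.9 km
CP1: 19.2 km
CP4: 24.7 km
CP2: 33.1 km
The second-nearest is CP1 at 19.2 km.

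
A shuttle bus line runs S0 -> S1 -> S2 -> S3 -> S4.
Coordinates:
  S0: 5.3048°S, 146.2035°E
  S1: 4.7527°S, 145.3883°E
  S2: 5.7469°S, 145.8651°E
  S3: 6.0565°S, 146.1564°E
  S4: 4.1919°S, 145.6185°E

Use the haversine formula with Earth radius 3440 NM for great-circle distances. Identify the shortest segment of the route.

S2–S3

Leg distances:
S0→S1: 59.0 NM
S1→S2: 66.1 NM
S2→S3: 25.5 NM
S3→S4: 116.5 NM
The shortest leg is S2–S3 at 25.5 NM.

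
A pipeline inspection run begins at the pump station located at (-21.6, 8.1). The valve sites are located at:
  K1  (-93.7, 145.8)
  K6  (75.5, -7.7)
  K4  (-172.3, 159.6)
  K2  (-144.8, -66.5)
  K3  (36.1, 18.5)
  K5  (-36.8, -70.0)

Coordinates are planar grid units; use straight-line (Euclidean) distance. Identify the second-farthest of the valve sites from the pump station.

Distance to each, sorted:
K4: 213.7
K1: 155.4
K2: 144.0
K6: 98.4
K5: 79.6
K3: 58.6
The second-farthest is K1 at 155.4.

K1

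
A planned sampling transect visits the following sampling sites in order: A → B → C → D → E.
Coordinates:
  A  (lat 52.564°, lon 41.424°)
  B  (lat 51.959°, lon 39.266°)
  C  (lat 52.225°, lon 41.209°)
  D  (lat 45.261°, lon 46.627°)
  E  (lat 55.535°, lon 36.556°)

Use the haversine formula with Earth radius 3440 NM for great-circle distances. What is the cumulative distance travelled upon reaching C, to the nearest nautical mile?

161 NM

Leg distances:
A→B: 87.2 NM  (cumulative 87.2 NM)
B→C: 73.4 NM  (cumulative 160.6 NM)
Cumulative distance at C ≈ 161 NM.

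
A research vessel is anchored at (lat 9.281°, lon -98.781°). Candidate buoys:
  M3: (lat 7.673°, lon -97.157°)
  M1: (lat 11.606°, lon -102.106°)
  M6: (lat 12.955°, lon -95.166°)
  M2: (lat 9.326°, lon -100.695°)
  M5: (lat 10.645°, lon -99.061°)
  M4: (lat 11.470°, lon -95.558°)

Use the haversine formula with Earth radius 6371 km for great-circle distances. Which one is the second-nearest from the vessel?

M2

Distance to each, sorted:
M5: 154.7 km
M2: 210.1 km
M3: 252.7 km
M4: 428.4 km
M1: 446.1 km
M6: 567.8 km
The second-nearest is M2 at 210.1 km.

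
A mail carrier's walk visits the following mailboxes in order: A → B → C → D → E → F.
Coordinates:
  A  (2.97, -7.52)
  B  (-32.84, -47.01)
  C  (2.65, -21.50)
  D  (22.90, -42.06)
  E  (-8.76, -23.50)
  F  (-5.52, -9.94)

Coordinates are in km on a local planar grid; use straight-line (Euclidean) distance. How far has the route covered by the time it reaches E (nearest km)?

163 km

Leg distances:
A→B: 53.3 km  (cumulative 53.3 km)
B→C: 43.7 km  (cumulative 97.0 km)
C→D: 28.9 km  (cumulative 125.9 km)
D→E: 36.7 km  (cumulative 162.6 km)
Cumulative distance at E ≈ 163 km.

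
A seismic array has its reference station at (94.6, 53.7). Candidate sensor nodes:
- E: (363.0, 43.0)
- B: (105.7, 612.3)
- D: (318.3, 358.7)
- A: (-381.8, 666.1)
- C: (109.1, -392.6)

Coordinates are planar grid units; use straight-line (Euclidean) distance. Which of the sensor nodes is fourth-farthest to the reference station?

Distance to each, sorted:
A: 775.9
B: 558.7
C: 446.5
D: 378.2
E: 268.6
The fourth-farthest is D at 378.2.

D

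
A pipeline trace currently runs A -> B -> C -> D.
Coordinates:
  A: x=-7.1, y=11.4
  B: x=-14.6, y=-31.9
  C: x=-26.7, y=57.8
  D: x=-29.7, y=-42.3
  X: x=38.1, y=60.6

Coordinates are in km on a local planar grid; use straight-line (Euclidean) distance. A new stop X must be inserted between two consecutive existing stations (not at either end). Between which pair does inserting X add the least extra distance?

Added distance for inserting X between each consecutive pair:
A–B: 129.3 km
B–C: 80.8 km
C–D: 87.9 km
Smallest added distance is 80.8 km, inserting between B and C.

between B and C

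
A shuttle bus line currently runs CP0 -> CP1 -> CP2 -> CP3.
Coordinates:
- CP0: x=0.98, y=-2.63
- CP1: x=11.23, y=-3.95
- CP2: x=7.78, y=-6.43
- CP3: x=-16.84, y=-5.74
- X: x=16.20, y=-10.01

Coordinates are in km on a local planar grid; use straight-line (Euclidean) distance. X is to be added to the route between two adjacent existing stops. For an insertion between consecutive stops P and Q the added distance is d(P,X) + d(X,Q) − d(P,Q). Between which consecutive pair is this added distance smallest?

Added distance for inserting X between each consecutive pair:
CP0–CP1: 14.4 km
CP1–CP2: 12.7 km
CP2–CP3: 17.8 km
Smallest added distance is 12.7 km, inserting between CP1 and CP2.

between CP1 and CP2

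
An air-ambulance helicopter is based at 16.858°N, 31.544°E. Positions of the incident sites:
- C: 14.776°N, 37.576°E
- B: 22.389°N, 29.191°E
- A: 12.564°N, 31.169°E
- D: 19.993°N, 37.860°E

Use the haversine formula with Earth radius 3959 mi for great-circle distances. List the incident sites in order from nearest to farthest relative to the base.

Computing each great-circle distance from 16.858°N, 31.544°E:
A 12.564°N, 31.169°E: 297.8 mi
B 22.389°N, 29.191°E: 411.7 mi
C 14.776°N, 37.576°E: 426.0 mi
D 19.993°N, 37.860°E: 467.2 mi

A, B, C, D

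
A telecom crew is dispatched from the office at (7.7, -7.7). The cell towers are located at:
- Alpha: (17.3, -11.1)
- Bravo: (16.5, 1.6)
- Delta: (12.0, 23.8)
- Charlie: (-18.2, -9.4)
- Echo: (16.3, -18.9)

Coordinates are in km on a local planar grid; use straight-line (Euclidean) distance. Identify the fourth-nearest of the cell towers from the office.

Distances from the office ((7.7, -7.7)):
Alpha: 10.2 km
Bravo: 12.8 km
Echo: 14.1 km
Charlie: 26.0 km
Delta: 31.8 km
The fourth-nearest is Charlie at 26.0 km.

Charlie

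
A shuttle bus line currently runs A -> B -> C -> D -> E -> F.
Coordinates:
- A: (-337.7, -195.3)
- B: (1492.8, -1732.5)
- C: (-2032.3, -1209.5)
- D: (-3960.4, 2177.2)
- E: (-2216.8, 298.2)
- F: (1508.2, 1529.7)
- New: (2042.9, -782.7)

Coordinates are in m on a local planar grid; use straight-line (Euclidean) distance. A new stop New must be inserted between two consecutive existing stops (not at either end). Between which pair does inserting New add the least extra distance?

Added distance for inserting New between each consecutive pair:
A–B: 1159.3 m
B–C: 1631.4 m
C–D: 6893.7 m
D–E: 8524.7 m
E–F: 2844.8 m
Smallest added distance is 1159.3 m, inserting between A and B.

between A and B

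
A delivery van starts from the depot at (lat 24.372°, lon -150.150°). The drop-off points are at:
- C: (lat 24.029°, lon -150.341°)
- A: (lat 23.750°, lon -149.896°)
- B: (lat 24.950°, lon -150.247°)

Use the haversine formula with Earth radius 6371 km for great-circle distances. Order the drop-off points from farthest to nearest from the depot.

A, B, C

Distance from the depot at (lat 24.372°, lon -150.150°) to each:
A (lat 23.750°, lon -149.896°): 73.8 km
B (lat 24.950°, lon -150.247°): 65.0 km
C (lat 24.029°, lon -150.341°): 42.8 km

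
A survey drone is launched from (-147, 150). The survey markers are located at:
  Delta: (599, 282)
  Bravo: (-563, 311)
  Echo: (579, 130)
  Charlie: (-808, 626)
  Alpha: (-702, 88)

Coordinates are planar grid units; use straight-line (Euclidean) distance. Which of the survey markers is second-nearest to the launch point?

Alpha

Distance to each, sorted:
Bravo: 446.1
Alpha: 558.5
Echo: 726.3
Delta: 757.6
Charlie: 814.6
The second-nearest is Alpha at 558.5.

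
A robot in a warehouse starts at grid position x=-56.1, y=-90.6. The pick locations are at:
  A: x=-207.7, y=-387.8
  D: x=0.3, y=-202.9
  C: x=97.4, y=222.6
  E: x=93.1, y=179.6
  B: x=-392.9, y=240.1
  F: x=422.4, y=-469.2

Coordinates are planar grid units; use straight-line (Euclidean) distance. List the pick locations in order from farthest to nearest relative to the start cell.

Distance from the start cell at x=-56.1, y=-90.6 to each:
F x=422.4, y=-469.2: 610.2
B x=-392.9, y=240.1: 472.0
C x=97.4, y=222.6: 348.8
A x=-207.7, y=-387.8: 333.6
E x=93.1, y=179.6: 308.7
D x=0.3, y=-202.9: 125.7

F, B, C, A, E, D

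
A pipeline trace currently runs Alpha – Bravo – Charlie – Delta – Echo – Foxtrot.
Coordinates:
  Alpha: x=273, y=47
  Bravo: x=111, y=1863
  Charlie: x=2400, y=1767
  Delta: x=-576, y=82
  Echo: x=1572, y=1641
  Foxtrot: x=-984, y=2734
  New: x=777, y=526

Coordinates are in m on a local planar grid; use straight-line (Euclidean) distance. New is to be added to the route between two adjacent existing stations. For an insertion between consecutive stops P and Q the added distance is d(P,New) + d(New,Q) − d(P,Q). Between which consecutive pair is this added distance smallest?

Added distance for inserting New between each consecutive pair:
Alpha–Bravo: 365.8 m
Bravo–Charlie: 1245.8 m
Charlie–Delta: 47.2 m
Delta–Echo: 139.3 m
Echo–Foxtrot: 1413.8 m
Smallest added distance is 47.2 m, inserting between Charlie and Delta.

between Charlie and Delta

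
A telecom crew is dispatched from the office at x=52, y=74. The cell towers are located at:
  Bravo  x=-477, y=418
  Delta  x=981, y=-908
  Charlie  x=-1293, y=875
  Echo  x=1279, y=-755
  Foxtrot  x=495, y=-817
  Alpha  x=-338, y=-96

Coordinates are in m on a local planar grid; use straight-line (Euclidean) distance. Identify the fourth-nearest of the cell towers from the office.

Distances from the office (x=52, y=74):
Alpha: 425.4 m
Bravo: 631.0 m
Foxtrot: 995.1 m
Delta: 1351.8 m
Echo: 1480.8 m
Charlie: 1565.4 m
The fourth-nearest is Delta at 1351.8 m.

Delta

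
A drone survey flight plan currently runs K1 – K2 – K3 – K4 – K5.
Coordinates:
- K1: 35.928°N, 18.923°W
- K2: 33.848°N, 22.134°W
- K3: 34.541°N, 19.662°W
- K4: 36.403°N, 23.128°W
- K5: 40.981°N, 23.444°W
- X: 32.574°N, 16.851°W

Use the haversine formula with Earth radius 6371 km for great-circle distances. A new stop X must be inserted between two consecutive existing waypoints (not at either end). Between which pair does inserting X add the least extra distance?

between K1 and K2

Added distance for inserting X between each consecutive pair:
K1–K2: 557.0 km
K2–K3: 611.5 km
K3–K4: 679.6 km
K4–K5: 1308.8 km
Smallest added distance is 557.0 km, inserting between K1 and K2.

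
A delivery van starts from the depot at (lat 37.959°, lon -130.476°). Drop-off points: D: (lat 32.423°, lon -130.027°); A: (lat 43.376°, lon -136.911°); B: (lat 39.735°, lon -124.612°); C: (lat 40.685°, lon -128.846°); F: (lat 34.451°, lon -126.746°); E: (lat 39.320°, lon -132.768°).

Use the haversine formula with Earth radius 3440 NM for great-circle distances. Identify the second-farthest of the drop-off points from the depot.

D

Distances from the depot ((lat 37.959°, lon -130.476°)):
A: 437.5 NM
D: 333.1 NM
B: 294.1 NM
F: 277.5 NM
C: 180.3 NM
E: 135.0 NM
The second-farthest is D at 333.1 NM.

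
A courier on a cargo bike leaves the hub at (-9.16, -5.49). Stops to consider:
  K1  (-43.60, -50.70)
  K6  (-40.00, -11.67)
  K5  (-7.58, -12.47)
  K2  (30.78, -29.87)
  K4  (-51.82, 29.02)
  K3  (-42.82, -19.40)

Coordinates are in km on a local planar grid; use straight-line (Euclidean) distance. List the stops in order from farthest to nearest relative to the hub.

K1, K4, K2, K3, K6, K5

Computing each straight-line distance from (-9.16, -5.49):
K1 (-43.60, -50.70): 56.8 km
K4 (-51.82, 29.02): 54.9 km
K2 (30.78, -29.87): 46.8 km
K3 (-42.82, -19.40): 36.4 km
K6 (-40.00, -11.67): 31.5 km
K5 (-7.58, -12.47): 7.2 km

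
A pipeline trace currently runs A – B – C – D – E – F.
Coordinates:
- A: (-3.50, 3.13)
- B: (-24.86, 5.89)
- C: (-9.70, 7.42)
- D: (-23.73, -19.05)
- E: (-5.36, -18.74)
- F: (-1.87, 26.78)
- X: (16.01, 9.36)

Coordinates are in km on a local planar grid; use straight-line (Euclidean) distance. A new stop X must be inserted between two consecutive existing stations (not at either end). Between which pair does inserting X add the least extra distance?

between E and F

Added distance for inserting X between each consecutive pair:
A–B: 40.0 km
B–C: 51.6 km
C–D: 44.7 km
D–E: 65.8 km
E–F: 14.6 km
Smallest added distance is 14.6 km, inserting between E and F.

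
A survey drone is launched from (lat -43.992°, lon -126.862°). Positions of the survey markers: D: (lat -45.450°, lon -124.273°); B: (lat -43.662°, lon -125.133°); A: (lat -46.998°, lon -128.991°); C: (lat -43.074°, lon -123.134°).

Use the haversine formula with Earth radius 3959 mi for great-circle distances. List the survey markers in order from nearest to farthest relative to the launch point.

B, D, C, A

Distance from the launch point at (lat -43.992°, lon -126.862°) to each:
B (lat -43.662°, lon -125.133°): 89.2 mi
D (lat -45.450°, lon -124.273°): 162.2 mi
C (lat -43.074°, lon -123.134°): 197.2 mi
A (lat -46.998°, lon -128.991°): 231.9 mi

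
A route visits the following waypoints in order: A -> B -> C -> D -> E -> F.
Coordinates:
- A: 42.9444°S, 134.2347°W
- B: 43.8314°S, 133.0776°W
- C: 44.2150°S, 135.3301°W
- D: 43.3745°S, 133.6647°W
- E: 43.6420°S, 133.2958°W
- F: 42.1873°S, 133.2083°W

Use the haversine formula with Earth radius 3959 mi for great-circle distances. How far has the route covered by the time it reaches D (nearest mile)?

Leg distances:
A→B: 84.5 mi  (cumulative 84.5 mi)
B→C: 115.0 mi  (cumulative 199.5 mi)
C→D: 101.3 mi  (cumulative 300.8 mi)
Cumulative distance at D ≈ 301 mi.

301 mi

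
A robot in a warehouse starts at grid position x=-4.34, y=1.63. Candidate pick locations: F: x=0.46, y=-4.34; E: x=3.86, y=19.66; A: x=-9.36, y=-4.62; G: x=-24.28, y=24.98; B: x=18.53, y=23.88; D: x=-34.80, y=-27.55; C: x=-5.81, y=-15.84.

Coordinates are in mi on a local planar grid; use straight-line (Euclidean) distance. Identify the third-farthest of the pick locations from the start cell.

Distances from the start cell (x=-4.34, y=1.63):
D: 42.2 mi
B: 31.9 mi
G: 30.7 mi
E: 19.8 mi
C: 17.5 mi
A: 8.0 mi
F: 7.7 mi
The third-farthest is G at 30.7 mi.

G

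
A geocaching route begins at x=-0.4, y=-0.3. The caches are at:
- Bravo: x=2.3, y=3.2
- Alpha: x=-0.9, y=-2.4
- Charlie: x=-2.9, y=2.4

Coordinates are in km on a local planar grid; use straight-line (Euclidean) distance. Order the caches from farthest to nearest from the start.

Bravo, Charlie, Alpha

Distance from the start at x=-0.4, y=-0.3 to each:
Bravo x=2.3, y=3.2: 4.4 km
Charlie x=-2.9, y=2.4: 3.7 km
Alpha x=-0.9, y=-2.4: 2.2 km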